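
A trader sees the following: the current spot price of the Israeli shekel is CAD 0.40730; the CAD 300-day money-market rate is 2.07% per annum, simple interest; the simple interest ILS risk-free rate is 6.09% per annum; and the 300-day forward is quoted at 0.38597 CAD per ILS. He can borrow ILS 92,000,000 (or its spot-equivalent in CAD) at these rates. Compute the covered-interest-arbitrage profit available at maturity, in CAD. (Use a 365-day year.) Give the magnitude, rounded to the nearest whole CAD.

T = 300/365 years.
Route A — deposit ILS, sell forward: 92,000,000 × 1.0500547945 × 0.38597 = CAD 37,286,647.71.
Route B — convert at spot, deposit CAD: 92,000,000 × 0.40730 × 1.0170136986 = CAD 38,109,130.51.
The quoted forward undervalues ILS, so borrow ILS, convert to CAD at spot, deposit the CAD at 2.07%, and buy ILS forward at 0.38597 to cover the loan.
Profit = 38,109,130.51 − 37,286,647.71 = CAD 822,483.

CAD 822,483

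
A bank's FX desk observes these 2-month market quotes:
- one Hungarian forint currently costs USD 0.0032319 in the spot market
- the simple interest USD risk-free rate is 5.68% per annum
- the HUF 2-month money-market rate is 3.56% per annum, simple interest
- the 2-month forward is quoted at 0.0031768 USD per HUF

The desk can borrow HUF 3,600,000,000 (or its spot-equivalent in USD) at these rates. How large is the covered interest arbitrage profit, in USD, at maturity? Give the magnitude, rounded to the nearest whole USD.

T = 2/12 years.
Keep in HUF, deliver into the forward: 3,600,000,000·1.0059333333·0.0031768 = USD 11,504,336.45.
Swap to USD now, deposit: 3,600,000,000·0.0032319·1.0094666667 = USD 11,744,983.15.
The quoted forward undervalues HUF, so borrow HUF, convert to USD at spot, deposit the USD at 5.68%, and buy HUF forward at 0.0031768 to cover the loan.
The gap between the two covered legs is USD 240,647.

USD 240,647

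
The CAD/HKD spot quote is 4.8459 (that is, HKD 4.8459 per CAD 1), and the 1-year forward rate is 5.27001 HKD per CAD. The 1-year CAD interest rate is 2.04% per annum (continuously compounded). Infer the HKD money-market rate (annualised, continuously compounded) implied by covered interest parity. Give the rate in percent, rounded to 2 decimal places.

T = 1 year.
CIP gives F = S · g_HKD/g_CAD, so g_HKD/g_CAD = 5.27001/4.8459 = 1.0875193.
CAD growth factor: e^(0.0204×1) = 1.0206095.
That pins the HKD growth at 1.1099325.
r = ln(1.1099325)/1 = 0.104299 → 10.43%.

10.43%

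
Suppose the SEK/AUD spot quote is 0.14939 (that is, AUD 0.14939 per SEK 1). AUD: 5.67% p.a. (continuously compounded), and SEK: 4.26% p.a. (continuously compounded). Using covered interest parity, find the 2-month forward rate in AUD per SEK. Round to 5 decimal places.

0.14974

T = 2/12 years.
AUD growth factor: e^(0.0567×2/12) = 1.0094948.
SEK growth factor: e^(0.0426×2/12) = 1.0071253.
CIP: F = S · (grow AUD)/(grow SEK) = 0.14939 × 1.0094948/1.0071253 = 0.1497415 AUD per SEK.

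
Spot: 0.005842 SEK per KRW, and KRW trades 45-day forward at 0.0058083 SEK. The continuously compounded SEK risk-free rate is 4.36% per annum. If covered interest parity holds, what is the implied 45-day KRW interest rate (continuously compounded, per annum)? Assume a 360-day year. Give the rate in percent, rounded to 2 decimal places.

T = 45/360 years.
F/S = 0.0058083/0.005842 = 0.9942314 = (growth of SEK) / (growth of KRW).
The SEK side grows by e^(0.0436×45/360) = 1.0054649.
That pins the KRW growth at 1.0112987.
Take logs: ln 1.0112987 / (45/360) = 0.089883, so 8.99%.

8.99%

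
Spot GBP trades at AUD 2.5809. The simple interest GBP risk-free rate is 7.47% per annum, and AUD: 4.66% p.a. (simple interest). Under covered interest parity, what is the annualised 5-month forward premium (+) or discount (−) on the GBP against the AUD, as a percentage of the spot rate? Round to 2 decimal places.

-2.73%

T = 5/12 years.
CIP forward (AUD per GBP) = 2.5809 × 1.0194167/1.031125 = 2.5515942.
Annualised premium = (F − S)/S × (1/T) = (2.5515942 − 2.5809)/2.5809 ÷ (5/12) = -2.73%.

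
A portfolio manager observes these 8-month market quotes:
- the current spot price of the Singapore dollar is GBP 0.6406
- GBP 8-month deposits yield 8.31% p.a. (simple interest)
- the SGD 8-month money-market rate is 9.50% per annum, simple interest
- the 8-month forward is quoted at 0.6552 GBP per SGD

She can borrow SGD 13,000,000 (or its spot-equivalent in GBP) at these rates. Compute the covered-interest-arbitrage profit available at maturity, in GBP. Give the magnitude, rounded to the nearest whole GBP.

GBP 267,888

T = 8/12 years.
Invest the SGD and cover forward: 13,000,000 × 1.063333333 × 0.6552 = GBP 9,057,048.00.
Convert at spot and invest in GBP: 13,000,000 × 0.6406 × 1.055400 = GBP 8,789,160.12.
The quoted forward overvalues SGD, so borrow GBP, buy SGD at spot, deposit the SGD at 9.50%, and sell the proceeds forward at 0.6552.
The gap between the two covered legs is GBP 267,888.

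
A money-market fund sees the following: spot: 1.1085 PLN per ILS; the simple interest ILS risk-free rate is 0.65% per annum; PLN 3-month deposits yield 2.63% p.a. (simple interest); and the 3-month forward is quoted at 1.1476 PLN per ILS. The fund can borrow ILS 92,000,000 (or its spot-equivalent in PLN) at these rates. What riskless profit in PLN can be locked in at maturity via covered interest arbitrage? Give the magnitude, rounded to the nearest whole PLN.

T = 3/12 years.
Route A — deposit ILS, sell forward: 92,000,000 × 1.001625 × 1.1476 = PLN 105,750,766.20.
Route B — convert at spot, deposit PLN: 92,000,000 × 1.1085 × 1.006575 = PLN 102,652,531.65.
The quoted forward overvalues ILS, so borrow PLN, buy ILS at spot, deposit the ILS at 0.65%, and sell the proceeds forward at 1.1476.
Arbitrage profit = |105,750,766.20 − 102,652,531.65| = PLN 3,098,235.

PLN 3,098,235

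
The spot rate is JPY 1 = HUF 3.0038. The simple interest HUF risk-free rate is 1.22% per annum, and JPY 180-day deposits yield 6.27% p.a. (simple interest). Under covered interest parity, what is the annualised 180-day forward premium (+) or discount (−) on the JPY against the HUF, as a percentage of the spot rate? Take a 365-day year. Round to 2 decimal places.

-4.90%

T = 180/365 years.
F = S · g_HUF/g_JPY = 3.0038 × 1.0060164/1.0309205 = 2.9312368.
Annualised premium = (F − S)/S × (1/T) = (2.9312368 − 3.0038)/3.0038 ÷ (180/365) = -4.90%.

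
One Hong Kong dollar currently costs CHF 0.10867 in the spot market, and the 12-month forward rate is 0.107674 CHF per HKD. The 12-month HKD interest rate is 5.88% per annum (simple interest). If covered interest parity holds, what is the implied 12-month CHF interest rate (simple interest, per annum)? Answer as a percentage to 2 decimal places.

4.91%

T = 1 year.
By CIP, F/S equals the CHF-to-HKD growth ratio: 0.107674/0.10867 = 0.9908346.
HKD growth factor: 1 + 0.0588×1 = 1.058800.
Hence g_CHF = 1.0490957.
r = (1.0490957 − 1)/1 = 0.049096 → 4.91%.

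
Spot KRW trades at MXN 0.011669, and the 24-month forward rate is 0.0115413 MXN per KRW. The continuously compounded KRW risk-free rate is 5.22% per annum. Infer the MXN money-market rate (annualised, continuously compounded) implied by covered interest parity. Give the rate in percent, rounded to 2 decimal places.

4.67%

T = 2 years.
F/S = 0.0115413/0.011669 = 0.9890565 = (growth of MXN) / (growth of KRW).
The KRW side grows by e^(0.0522×2) = 1.1100444.
That pins the MXN growth at 1.0978966.
Take logs: ln 1.0978966 / 2 = 0.046698, so 4.67%.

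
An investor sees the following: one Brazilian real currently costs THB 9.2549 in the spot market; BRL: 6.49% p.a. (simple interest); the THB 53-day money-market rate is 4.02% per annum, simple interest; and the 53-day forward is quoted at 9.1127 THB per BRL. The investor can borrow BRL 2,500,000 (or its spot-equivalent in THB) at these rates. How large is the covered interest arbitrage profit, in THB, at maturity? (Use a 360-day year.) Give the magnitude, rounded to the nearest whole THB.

THB 274,761

T = 53/360 years.
Invest the BRL and cover forward: 2,500,000 × 1.0095547222 × 9.1127 = THB 22,999,423.29.
Convert at spot and invest in THB: 2,500,000 × 9.2549 × 1.0059183333 = THB 23,274,183.96.
The quoted forward undervalues BRL, so borrow BRL, convert to THB at spot, deposit the THB at 4.02%, and buy BRL forward at 9.1127 to cover the loan.
Arbitrage profit = |22,999,423.29 − 23,274,183.96| = THB 274,761.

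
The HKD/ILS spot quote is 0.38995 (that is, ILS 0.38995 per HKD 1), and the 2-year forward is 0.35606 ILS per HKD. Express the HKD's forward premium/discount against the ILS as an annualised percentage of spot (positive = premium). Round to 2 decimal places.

T = 2 years.
Period premium: (0.35606 − 0.38995)/0.38995 = -0.0869086.
×(1/T) gives -4.35% p.a.

-4.35%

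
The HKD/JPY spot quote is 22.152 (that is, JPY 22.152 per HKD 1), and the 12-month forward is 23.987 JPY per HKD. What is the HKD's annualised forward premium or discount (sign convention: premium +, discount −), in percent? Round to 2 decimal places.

+8.28%

T = 1 year.
(F − S)/S = (23.987 − 22.152)/22.152 = 0.0828368.
Per annum: 0.0828368 / 1 = 0.082837 = 8.28%.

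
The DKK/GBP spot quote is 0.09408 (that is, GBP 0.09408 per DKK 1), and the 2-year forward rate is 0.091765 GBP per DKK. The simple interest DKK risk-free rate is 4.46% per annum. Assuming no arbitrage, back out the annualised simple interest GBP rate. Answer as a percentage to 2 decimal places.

3.12%

T = 2 years.
CIP gives F = S · g_GBP/g_DKK, so g_GBP/g_DKK = 0.091765/0.09408 = 0.9753933.
DKK growth factor: 1 + 0.0446×2 = 1.089200.
That pins the GBP growth at 1.0623984.
(1.0623984 − 1)/T = 0.031199, i.e. 3.12%.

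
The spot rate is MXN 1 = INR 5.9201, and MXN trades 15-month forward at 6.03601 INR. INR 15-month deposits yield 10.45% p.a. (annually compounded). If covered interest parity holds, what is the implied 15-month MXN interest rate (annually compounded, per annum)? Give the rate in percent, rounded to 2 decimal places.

T = 15/12 years.
CIP gives F = S · g_INR/g_MXN, so g_INR/g_MXN = 6.03601/5.9201 = 1.0195791.
INR growth factor: (1 + 0.1045)^(15/12) = 1.1322886.
Hence g_MXN = 1.1105451.
Annualise: 1.1105451^(12/15) − 1 = 0.087499 = 8.75%.

8.75%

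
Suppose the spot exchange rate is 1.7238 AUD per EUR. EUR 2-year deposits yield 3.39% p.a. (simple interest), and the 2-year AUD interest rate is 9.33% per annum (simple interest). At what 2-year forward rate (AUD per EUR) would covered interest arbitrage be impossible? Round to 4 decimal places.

1.9156

T = 2 years.
Growth of 1 AUD over T: 1 + 0.0933×2 = 1.186600.
Growth of 1 EUR over T: 1 + 0.0339×2 = 1.067800.
CIP: F = S · (grow AUD)/(grow EUR) = 1.7238 × 1.186600/1.067800 = 1.915584 AUD per EUR.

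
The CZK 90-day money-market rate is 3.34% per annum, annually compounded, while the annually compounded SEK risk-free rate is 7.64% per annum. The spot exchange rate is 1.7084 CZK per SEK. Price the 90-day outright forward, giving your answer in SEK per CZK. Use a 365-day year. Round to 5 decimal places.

0.59126

T = 90/365 years.
Growth of 1 CZK over T: (1 + 0.0334)^(90/365) = 1.008134.
SEK growth factor: (1 + 0.0764)^(90/365) = 1.0183192.
So F = 1.7084 × 1.008134 / 1.0183192 = 1.691313 (CZK/SEK).
Invert for SEK per CZK: 1 / 1.691313 = 0.59126.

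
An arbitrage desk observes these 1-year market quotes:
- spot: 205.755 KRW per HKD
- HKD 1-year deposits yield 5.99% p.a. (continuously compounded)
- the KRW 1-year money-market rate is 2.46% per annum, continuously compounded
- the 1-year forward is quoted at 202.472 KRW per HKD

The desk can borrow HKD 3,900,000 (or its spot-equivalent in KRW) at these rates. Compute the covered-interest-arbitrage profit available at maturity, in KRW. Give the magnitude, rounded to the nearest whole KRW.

KRW 15,956,176

T = 1 year.
Invest the HKD and cover forward: 3,900,000 × 1.0617303682 × 202.472 = KRW 838,385,617.33.
Convert at spot and invest in KRW: 3,900,000 × 205.755 × 1.02490507649 = KRW 822,429,441.65.
The quoted forward overvalues HKD, so borrow KRW, buy HKD at spot, deposit the HKD at 5.99%, and sell the proceeds forward at 202.472.
Profit = 838,385,617.33 − 822,429,441.65 = KRW 15,956,176.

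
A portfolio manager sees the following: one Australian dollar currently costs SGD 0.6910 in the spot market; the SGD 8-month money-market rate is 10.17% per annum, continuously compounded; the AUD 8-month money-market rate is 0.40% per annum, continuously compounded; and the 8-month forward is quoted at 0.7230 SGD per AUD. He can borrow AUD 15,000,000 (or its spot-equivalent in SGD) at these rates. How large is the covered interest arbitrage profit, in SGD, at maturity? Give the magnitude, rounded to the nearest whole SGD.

SGD 218,159

T = 8/12 years.
Keep in AUD, deliver into the forward: 15,000,000·1.0026702254·0.7230 = SGD 10,873,958.59.
Swap to SGD now, deposit: 15,000,000·0.6910·1.0701512568 = SGD 11,092,117.78.
The quoted forward undervalues AUD, so borrow AUD, convert to SGD at spot, deposit the SGD at 10.17%, and buy AUD forward at 0.7230 to cover the loan.
The gap between the two covered legs is SGD 218,159.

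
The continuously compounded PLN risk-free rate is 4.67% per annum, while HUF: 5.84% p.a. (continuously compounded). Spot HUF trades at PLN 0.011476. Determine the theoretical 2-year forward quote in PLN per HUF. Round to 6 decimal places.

0.011211

T = 2 years.
PLN accumulates by e^(0.0467×2) = 1.0979008.
HUF accumulates by e^(0.0584×2) = 1.1238946.
CIP: F = S · (grow PLN)/(grow HUF) = 0.011476 × 1.0979008/1.1238946 = 0.01121058 PLN per HUF.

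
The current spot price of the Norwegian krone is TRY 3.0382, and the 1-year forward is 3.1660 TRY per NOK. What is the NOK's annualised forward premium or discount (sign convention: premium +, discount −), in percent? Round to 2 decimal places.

T = 1 year.
NOK trades forward at +4.20644% vs spot over the period.
Annualise by dividing by T: 0.0420644 / 1 = 0.042064 → 4.21%.

+4.21%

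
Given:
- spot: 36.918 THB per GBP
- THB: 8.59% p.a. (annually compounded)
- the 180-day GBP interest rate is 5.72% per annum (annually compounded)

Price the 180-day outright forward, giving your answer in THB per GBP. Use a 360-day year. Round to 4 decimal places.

T = 180/360 years.
Growth of 1 THB over T: (1 + 0.0859)^(180/360) = 1.04206526.
Growth of 1 GBP over T: (1 + 0.0572)^(180/360) = 1.02820231.
So F = 36.918 × 1.04206526 / 1.02820231 = 37.415755 (THB/GBP).

37.4158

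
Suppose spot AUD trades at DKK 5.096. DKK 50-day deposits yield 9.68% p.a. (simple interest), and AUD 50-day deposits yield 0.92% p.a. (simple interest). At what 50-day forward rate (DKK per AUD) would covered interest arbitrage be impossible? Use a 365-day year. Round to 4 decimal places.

5.1571

T = 50/365 years.
DKK accumulates by 1 + 0.0968×50/365 = 1.0132603.
Growth of 1 AUD over T: 1 + 0.0092×50/365 = 1.0012603.
CIP: F = S · (grow DKK)/(grow AUD) = 5.096 × 1.0132603/1.0012603 = 5.157075 DKK per AUD.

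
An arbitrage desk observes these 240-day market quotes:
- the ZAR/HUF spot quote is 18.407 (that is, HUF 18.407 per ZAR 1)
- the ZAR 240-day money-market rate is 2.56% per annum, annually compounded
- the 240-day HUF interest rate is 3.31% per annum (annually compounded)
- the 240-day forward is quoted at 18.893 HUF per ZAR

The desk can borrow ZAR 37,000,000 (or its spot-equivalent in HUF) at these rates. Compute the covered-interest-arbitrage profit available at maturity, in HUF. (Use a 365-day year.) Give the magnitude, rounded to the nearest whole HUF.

T = 240/365 years.
Route A — deposit ZAR, sell forward: 37,000,000 × 1.01675992159 × 18.893 = HUF 710,756,872.35.
Route B — convert at spot, deposit HUF: 37,000,000 × 18.407 × 1.0216428197 = HUF 695,799,037.14.
The quoted forward overvalues ZAR, so borrow HUF, buy ZAR at spot, deposit the ZAR at 2.56%, and sell the proceeds forward at 18.893.
Profit = 710,756,872.35 − 695,799,037.14 = HUF 14,957,835.

HUF 14,957,835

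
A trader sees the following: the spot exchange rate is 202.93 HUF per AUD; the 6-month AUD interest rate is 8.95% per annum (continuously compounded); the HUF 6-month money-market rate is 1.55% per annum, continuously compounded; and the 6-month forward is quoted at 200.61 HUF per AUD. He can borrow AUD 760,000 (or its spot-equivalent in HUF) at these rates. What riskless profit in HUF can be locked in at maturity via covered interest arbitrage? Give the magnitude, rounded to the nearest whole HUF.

HUF 4,014,607

T = 6/12 years.
Route A — deposit AUD, sell forward: 760,000 × 1.04576638563 × 200.61 = HUF 159,441,307.91.
Route B — convert at spot, deposit HUF: 760,000 × 202.93 × 1.00778010898 = HUF 155,426,701.31.
The quoted forward overvalues AUD, so borrow HUF, buy AUD at spot, deposit the AUD at 8.95%, and sell the proceeds forward at 200.61.
Arbitrage profit = |159,441,307.91 − 155,426,701.31| = HUF 4,014,607.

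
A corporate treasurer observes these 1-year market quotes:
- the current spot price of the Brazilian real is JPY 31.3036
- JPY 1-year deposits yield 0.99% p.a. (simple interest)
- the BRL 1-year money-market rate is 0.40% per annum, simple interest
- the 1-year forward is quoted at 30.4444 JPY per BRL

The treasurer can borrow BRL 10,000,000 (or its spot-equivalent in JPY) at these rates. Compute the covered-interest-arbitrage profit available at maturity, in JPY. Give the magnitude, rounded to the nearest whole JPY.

T = 1 year.
Keep in BRL, deliver into the forward: 10,000,000·1.004000·30.4444 = JPY 305,661,776.00.
Swap to JPY now, deposit: 10,000,000·31.3036·1.009900 = JPY 316,135,056.40.
The quoted forward undervalues BRL, so borrow BRL, convert to JPY at spot, deposit the JPY at 0.99%, and buy BRL forward at 30.4444 to cover the loan.
The gap between the two covered legs is JPY 10,473,280.

JPY 10,473,280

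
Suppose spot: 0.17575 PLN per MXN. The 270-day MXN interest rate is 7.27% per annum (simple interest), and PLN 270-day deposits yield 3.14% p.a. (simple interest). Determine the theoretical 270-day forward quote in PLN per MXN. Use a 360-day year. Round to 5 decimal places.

T = 270/360 years.
PLN growth factor: 1 + 0.0314×270/360 = 1.023550.
MXN accumulates by 1 + 0.0727×270/360 = 1.054525.
So F = 0.17575 × 1.023550 / 1.054525 = 0.1705876 (PLN/MXN).

0.17059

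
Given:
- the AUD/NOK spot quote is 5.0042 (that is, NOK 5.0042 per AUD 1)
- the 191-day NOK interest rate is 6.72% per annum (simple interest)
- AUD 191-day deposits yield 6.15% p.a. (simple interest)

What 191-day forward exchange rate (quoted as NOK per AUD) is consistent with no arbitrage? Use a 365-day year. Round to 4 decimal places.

5.0187

T = 191/365 years.
Growth of 1 NOK over T: 1 + 0.0672×191/365 = 1.0351649.
AUD growth factor: 1 + 0.0615×191/365 = 1.0321822.
Forward (NOK per AUD) = 5.0042 × 1.0351649 / 1.0321822 = 5.018661.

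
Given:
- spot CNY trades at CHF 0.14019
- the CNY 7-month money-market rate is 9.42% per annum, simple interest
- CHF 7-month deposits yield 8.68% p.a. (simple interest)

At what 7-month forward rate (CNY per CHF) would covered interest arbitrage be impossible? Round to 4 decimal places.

T = 7/12 years.
CHF accumulates by 1 + 0.0868×7/12 = 1.0506333.
Growth of 1 CNY over T: 1 + 0.0942×7/12 = 1.054950.
Forward (CHF per CNY) = 0.14019 × 1.0506333 / 1.054950 = 0.1396164.
Invert for CNY per CHF: 1 / 0.1396164 = 7.1625.

7.1625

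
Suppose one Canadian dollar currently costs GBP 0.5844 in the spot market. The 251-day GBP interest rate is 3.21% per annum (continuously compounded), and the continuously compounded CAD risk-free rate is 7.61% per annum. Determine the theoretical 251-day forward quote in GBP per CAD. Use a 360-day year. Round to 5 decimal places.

T = 251/360 years.
GBP growth factor: e^(0.0321×251/360) = 1.0226332.
CAD accumulates by e^(0.0761×251/360) = 1.0544914.
So F = 0.5844 × 1.0226332 / 1.0544914 = 0.5667442 (GBP/CAD).

0.56674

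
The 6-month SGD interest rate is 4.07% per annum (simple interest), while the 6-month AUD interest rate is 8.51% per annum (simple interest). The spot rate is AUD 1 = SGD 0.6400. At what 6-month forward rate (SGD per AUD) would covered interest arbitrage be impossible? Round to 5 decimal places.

T = 6/12 years.
SGD accumulates by 1 + 0.0407×6/12 = 1.020350.
AUD accumulates by 1 + 0.0851×6/12 = 1.042550.
Forward (SGD per AUD) = 0.64 × 1.020350 / 1.042550 = 0.6263719.

0.62637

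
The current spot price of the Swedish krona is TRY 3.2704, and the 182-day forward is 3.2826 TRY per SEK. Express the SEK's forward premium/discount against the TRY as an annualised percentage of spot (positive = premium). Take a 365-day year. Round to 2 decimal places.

+0.75%

T = 182/365 years.
(F − S)/S = (3.2826 − 3.2704)/3.2704 = 0.0037304.
Per annum: 0.0037304 / (182/365) = 0.007481 = 0.75%.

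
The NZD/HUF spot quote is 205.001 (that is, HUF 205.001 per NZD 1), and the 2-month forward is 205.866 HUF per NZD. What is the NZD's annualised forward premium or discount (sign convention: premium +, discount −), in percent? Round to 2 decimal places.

T = 2/12 years.
NZD trades forward at +0.42195% vs spot over the period.
Annualise by dividing by T: 0.0042195 / (2/12) = 0.025317 → 2.53%.

+2.53%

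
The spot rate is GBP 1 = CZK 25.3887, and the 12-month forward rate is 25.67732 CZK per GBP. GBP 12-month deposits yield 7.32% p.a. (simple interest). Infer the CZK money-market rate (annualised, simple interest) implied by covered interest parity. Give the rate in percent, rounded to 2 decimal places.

T = 1 year.
CIP gives F = S · g_CZK/g_GBP, so g_CZK/g_GBP = 25.67732/25.3887 = 1.0113680.
The GBP side grows by 1 + 0.0732×1 = 1.073200.
Hence g_CZK = 1.0854001.
(1.0854001 − 1)/T = 0.085400, i.e. 8.54%.

8.54%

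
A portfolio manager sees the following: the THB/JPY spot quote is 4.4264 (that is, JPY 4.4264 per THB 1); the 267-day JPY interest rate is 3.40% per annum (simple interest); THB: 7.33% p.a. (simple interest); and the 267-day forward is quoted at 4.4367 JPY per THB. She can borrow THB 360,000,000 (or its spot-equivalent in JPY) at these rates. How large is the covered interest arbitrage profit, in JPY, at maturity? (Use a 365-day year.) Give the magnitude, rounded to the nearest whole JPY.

JPY 49,717,223

T = 267/365 years.
Invest the THB and cover forward: 360,000,000 × 1.053619452055 × 4.4367 = JPY 1,682,853,632.26.
Convert at spot and invest in JPY: 360,000,000 × 4.4264 × 1.024871232877 = JPY 1,633,136,409.07.
The quoted forward overvalues THB, so borrow JPY, buy THB at spot, deposit the THB at 7.33%, and sell the proceeds forward at 4.4367.
Arbitrage profit = |1,682,853,632.26 − 1,633,136,409.07| = JPY 49,717,223.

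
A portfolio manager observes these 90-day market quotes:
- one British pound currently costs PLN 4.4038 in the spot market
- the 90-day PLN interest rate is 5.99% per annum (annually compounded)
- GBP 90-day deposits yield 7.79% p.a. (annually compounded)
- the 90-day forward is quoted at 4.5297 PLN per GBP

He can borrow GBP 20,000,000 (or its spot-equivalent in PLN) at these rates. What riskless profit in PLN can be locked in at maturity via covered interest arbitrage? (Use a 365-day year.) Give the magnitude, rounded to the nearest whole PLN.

T = 90/365 years.
Invest the GBP and cover forward: 20,000,000 × 1.0186689013 × 4.5297 = PLN 92,285,290.44.
Convert at spot and invest in PLN: 20,000,000 × 4.4038 × 1.0144477878 = PLN 89,348,503.36.
The quoted forward overvalues GBP, so borrow PLN, buy GBP at spot, deposit the GBP at 7.79%, and sell the proceeds forward at 4.5297.
The gap between the two covered legs is PLN 2,936,787.

PLN 2,936,787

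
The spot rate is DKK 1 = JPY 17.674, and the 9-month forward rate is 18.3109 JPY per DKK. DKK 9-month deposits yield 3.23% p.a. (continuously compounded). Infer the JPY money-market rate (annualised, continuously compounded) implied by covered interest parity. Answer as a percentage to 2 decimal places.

T = 9/12 years.
CIP gives F = S · g_JPY/g_DKK, so g_JPY/g_DKK = 18.3109/17.674 = 1.0360360.
The DKK side grows by e^(0.0323×9/12) = 1.0245208.
Hence g_JPY = 1.0614404.
r = ln(1.0614404)/(9/12) = 0.079502 → 7.95%.

7.95%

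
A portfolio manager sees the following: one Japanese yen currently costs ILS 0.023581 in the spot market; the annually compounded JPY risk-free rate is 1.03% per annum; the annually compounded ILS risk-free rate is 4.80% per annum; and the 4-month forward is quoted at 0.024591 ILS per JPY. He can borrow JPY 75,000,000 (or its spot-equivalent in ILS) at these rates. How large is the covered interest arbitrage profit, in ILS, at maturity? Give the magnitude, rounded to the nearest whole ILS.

ILS 54,204

T = 4/12 years.
Keep in JPY, deliver into the forward: 75,000,000·1.003421613·0.024591 = ILS 1,850,635.57.
Swap to ILS now, deposit: 75,000,000·0.023581·1.015750616 = ILS 1,796,431.15.
The quoted forward overvalues JPY, so borrow ILS, buy JPY at spot, deposit the JPY at 1.03%, and sell the proceeds forward at 0.024591.
Arbitrage profit = |1,850,635.57 − 1,796,431.15| = ILS 54,204.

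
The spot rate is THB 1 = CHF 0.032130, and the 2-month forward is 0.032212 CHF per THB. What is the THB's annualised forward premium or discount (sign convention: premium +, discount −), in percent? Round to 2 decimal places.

+1.53%

T = 2/12 years.
(F − S)/S = (0.032212 − 0.03213)/0.03213 = 0.0025521.
×(1/T) gives 1.53% p.a.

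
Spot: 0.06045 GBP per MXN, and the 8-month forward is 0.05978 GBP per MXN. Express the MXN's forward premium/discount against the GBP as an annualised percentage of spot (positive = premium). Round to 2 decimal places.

T = 8/12 years.
Period premium: (0.05978 − 0.06045)/0.06045 = -0.0110835.
Per annum: -0.0110835 / (8/12) = -0.016625 = -1.66%.

-1.66%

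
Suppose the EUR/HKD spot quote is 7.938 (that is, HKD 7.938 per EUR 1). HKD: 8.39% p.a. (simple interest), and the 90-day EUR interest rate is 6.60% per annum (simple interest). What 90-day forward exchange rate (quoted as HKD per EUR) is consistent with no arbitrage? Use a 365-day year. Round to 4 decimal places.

7.9725

T = 90/365 years.
HKD accumulates by 1 + 0.0839×90/365 = 1.0206877.
EUR growth factor: 1 + 0.0660×90/365 = 1.016274.
CIP: F = S · (grow HKD)/(grow EUR) = 7.938 × 1.0206877/1.016274 = 7.972475 HKD per EUR.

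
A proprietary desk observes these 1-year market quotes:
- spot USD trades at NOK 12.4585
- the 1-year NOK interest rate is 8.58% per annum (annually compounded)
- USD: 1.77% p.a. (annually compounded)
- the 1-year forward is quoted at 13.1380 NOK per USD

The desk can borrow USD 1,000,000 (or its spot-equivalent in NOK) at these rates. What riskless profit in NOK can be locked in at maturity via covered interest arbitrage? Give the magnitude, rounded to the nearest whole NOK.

NOK 156,897

T = 1 year.
Invest the USD and cover forward: 1,000,000 × 1.017700 × 13.1380 = NOK 13,370,542.60.
Convert at spot and invest in NOK: 1,000,000 × 12.4585 × 1.085800 = NOK 13,527,439.30.
The quoted forward undervalues USD, so borrow USD, convert to NOK at spot, deposit the NOK at 8.58%, and buy USD forward at 13.1380 to cover the loan.
Profit = 13,527,439.30 − 13,370,542.60 = NOK 156,897.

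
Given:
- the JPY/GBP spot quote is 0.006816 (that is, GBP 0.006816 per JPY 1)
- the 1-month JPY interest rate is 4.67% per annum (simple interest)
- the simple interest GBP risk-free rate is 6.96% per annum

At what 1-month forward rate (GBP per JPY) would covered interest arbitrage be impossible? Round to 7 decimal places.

T = 1/12 years.
GBP growth factor: 1 + 0.0696×1/12 = 1.005800.
JPY accumulates by 1 + 0.0467×1/12 = 1.0038917.
CIP: F = S · (grow GBP)/(grow JPY) = 0.006816 × 1.005800/1.0038917 = 0.006828957 GBP per JPY.

0.0068290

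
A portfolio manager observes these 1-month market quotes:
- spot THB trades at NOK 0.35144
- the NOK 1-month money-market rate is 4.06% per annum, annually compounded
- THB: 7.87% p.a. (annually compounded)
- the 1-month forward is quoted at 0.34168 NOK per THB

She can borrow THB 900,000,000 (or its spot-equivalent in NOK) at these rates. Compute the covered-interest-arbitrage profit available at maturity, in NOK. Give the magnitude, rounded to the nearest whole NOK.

NOK 7,887,243

T = 1/12 years.
Invest the THB and cover forward: 900,000,000 × 1.00633302034 × 0.34168 = NOK 309,459,479.75.
Convert at spot and invest in NOK: 900,000,000 × 0.35144 × 1.00332196135 = NOK 317,346,723.09.
The quoted forward undervalues THB, so borrow THB, convert to NOK at spot, deposit the NOK at 4.06%, and buy THB forward at 0.34168 to cover the loan.
Arbitrage profit = |309,459,479.75 − 317,346,723.09| = NOK 7,887,243.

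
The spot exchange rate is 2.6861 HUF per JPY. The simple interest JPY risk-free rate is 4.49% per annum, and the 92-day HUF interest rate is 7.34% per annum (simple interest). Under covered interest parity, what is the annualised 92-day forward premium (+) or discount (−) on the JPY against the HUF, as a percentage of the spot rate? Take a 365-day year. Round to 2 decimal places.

+2.82%

T = 92/365 years.
CIP forward (HUF per JPY) = 2.6861 × 1.0185008/1.0113173 = 2.7051797.
Annualised premium = (F − S)/S × (1/T) = (2.7051797 − 2.6861)/2.6861 ÷ (92/365) = 2.82%.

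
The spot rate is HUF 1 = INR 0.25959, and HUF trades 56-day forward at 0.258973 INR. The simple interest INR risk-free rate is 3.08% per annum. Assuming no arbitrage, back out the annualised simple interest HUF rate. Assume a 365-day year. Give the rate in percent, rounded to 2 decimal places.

T = 56/365 years.
By CIP, F/S equals the INR-to-HUF growth ratio: 0.258973/0.25959 = 0.9976232.
The INR side grows by 1 + 0.0308×56/365 = 1.0047255.
So the HUF growth factor = 1.0071192.
r = (1.0071192 − 1)/(56/365) = 0.046402 → 4.64%.

4.64%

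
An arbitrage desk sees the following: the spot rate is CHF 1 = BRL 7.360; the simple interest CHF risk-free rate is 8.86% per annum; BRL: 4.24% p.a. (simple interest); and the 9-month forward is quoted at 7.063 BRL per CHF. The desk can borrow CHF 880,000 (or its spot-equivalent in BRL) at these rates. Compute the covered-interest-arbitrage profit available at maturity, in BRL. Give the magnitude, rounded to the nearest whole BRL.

BRL 54,306

T = 9/12 years.
Keep in CHF, deliver into the forward: 880,000·1.066450·7.063 = BRL 6,628,455.99.
Swap to BRL now, deposit: 880,000·7.360·1.031800 = BRL 6,682,762.24.
The quoted forward undervalues CHF, so borrow CHF, convert to BRL at spot, deposit the BRL at 4.24%, and buy CHF forward at 7.063 to cover the loan.
The gap between the two covered legs is BRL 54,306.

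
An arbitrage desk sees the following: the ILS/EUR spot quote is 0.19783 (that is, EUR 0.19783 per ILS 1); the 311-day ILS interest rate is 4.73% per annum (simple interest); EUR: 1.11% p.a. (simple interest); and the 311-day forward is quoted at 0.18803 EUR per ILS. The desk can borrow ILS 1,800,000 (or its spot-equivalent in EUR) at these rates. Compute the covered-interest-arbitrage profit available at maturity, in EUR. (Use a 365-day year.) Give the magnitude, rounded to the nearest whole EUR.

T = 311/365 years.
Invest the ILS and cover forward: 1,800,000 × 1.04030219 × 0.18803 = EUR 352,094.44.
Convert at spot and invest in EUR: 1,800,000 × 0.19783 × 1.00945781 = EUR 359,461.87.
The quoted forward undervalues ILS, so borrow ILS, convert to EUR at spot, deposit the EUR at 1.11%, and buy ILS forward at 0.18803 to cover the loan.
Arbitrage profit = |352,094.44 − 359,461.87| = EUR 7,367.

EUR 7,367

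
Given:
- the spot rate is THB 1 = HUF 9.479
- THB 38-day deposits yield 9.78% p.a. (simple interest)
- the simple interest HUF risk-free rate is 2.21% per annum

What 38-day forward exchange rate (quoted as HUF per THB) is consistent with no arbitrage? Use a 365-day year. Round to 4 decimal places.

9.4050

T = 38/365 years.
HUF accumulates by 1 + 0.0221×38/365 = 1.0023008.
THB accumulates by 1 + 0.0978×38/365 = 1.0101819.
CIP: F = S · (grow HUF)/(grow THB) = 9.479 × 1.0023008/1.0101819 = 9.405048 HUF per THB.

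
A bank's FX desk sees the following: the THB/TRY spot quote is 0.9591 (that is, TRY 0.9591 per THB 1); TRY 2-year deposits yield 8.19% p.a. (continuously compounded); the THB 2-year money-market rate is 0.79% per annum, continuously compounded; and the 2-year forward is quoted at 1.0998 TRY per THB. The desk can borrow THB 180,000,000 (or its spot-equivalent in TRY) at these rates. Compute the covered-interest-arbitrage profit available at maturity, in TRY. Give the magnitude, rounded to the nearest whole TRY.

T = 2 years.
Route A — deposit THB, sell forward: 180,000,000 × 1.01592547999 × 1.0998 = TRY 201,116,671.72.
Route B — convert at spot, deposit TRY: 180,000,000 × 0.9591 × 1.17797869579 = TRY 203,363,886.08.
The quoted forward undervalues THB, so borrow THB, convert to TRY at spot, deposit the TRY at 8.19%, and buy THB forward at 1.0998 to cover the loan.
The gap between the two covered legs is TRY 2,247,214.

TRY 2,247,214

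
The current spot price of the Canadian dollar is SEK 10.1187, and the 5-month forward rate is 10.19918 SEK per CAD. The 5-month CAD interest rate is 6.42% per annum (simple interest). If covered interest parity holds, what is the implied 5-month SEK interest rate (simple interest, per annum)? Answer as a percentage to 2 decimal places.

8.38%

T = 5/12 years.
CIP gives F = S · g_SEK/g_CAD, so g_SEK/g_CAD = 10.19918/10.1187 = 1.0079536.
CAD growth factor: 1 + 0.0642×5/12 = 1.026750.
Hence g_SEK = 1.0349164.
(1.0349164 − 1)/T = 0.083799, i.e. 8.38%.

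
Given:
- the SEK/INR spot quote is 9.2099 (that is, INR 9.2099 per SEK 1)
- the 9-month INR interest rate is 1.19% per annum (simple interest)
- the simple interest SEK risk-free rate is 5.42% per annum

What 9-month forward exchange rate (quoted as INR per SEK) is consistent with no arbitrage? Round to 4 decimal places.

T = 9/12 years.
INR growth factor: 1 + 0.0119×9/12 = 1.008925.
SEK accumulates by 1 + 0.0542×9/12 = 1.040650.
Forward (INR per SEK) = 9.2099 × 1.008925 / 1.040650 = 8.929129.

8.9291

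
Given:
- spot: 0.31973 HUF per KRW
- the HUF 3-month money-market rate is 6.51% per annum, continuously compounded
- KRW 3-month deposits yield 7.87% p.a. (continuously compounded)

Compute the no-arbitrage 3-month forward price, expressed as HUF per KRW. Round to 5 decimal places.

T = 3/12 years.
HUF growth factor: e^(0.0651×3/12) = 1.0164082.
Growth of 1 KRW over T: e^(0.0787×3/12) = 1.0198698.
CIP: F = S · (grow HUF)/(grow KRW) = 0.31973 × 1.0164082/1.0198698 = 0.3186448 HUF per KRW.

0.31864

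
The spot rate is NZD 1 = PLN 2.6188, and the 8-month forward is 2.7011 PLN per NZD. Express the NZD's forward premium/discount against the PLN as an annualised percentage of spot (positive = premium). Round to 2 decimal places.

+4.71%

T = 8/12 years.
(F − S)/S = (2.7011 − 2.6188)/2.6188 = 0.0314266.
×(1/T) gives 4.71% p.a.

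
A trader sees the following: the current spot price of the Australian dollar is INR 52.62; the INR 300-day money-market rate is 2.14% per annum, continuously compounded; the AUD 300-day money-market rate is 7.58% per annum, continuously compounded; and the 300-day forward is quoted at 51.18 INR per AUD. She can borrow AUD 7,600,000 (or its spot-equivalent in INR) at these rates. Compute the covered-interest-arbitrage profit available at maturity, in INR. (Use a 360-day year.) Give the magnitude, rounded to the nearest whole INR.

T = 300/360 years.
Keep in AUD, deliver into the forward: 7,600,000·1.0652043585·51.18 = INR 414,330,408.92.
Swap to INR now, deposit: 7,600,000·52.62·1.0179932967 = INR 407,107,735.27.
The quoted forward overvalues AUD, so borrow INR, buy AUD at spot, deposit the AUD at 7.58%, and sell the proceeds forward at 51.18.
Arbitrage profit = |414,330,408.92 − 407,107,735.27| = INR 7,222,674.

INR 7,222,674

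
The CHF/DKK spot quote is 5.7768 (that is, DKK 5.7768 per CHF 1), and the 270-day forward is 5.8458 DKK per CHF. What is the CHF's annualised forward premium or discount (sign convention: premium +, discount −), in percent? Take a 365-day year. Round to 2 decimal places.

T = 270/365 years.
CHF trades forward at +1.19443% vs spot over the period.
Annualise by dividing by T: 0.0119443 / (270/365) = 0.016147 → 1.61%.

+1.61%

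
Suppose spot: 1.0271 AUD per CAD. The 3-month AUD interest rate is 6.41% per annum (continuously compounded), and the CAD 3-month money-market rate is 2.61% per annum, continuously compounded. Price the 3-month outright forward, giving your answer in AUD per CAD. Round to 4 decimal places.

T = 3/12 years.
Growth of 1 AUD over T: e^(0.0641×3/12) = 1.0161541.
Growth of 1 CAD over T: e^(0.0261×3/12) = 1.0065463.
Forward (AUD per CAD) = 1.0271 × 1.0161541 / 1.0065463 = 1.036904.

1.0369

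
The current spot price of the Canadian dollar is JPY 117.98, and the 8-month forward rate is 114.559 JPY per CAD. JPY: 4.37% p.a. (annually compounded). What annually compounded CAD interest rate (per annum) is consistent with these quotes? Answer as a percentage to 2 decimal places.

T = 8/12 years.
F/S = 114.559/117.98 = 0.9710036 = (growth of JPY) / (growth of CAD).
JPY growth factor: (1 + 0.0437)^(8/12) = 1.0289252.
That pins the CAD growth at 1.0596513.
r = 1.0596513^(12/8) − 1 = 0.090798 → 9.08%.

9.08%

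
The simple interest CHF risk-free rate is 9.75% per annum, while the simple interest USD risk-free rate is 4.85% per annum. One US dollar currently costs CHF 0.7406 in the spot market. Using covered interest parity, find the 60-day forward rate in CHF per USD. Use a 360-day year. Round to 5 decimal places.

0.74660

T = 60/360 years.
Growth of 1 CHF over T: 1 + 0.0975×60/360 = 1.016250.
USD growth factor: 1 + 0.0485×60/360 = 1.0080833.
So F = 0.7406 × 1.016250 / 1.0080833 = 0.7465998 (CHF/USD).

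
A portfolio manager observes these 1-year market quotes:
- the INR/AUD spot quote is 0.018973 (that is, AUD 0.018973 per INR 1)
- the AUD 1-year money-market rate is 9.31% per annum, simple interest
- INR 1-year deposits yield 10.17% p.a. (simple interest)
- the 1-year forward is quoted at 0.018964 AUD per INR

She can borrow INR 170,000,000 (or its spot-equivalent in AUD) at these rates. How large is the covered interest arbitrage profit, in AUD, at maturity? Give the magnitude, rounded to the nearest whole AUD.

T = 1 year.
Keep in INR, deliver into the forward: 170,000,000·1.101700·0.018964 = AUD 3,551,748.60.
Swap to AUD now, deposit: 170,000,000·0.018973·1.093100 = AUD 3,525,695.67.
The quoted forward overvalues INR, so borrow AUD, buy INR at spot, deposit the INR at 10.17%, and sell the proceeds forward at 0.018964.
Profit = 3,551,748.60 − 3,525,695.67 = AUD 26,053.

AUD 26,053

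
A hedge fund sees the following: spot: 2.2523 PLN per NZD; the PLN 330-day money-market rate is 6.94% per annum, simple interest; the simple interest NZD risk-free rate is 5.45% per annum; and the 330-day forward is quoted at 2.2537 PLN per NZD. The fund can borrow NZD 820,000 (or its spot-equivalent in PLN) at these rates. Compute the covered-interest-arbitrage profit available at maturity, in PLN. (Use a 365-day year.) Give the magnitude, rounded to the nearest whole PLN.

T = 330/365 years.
Route A — deposit NZD, sell forward: 820,000 × 1.049273973 × 2.2537 = PLN 1,939,093.98.
Route B — convert at spot, deposit PLN: 820,000 × 2.2523 × 1.062745205 = PLN 1,962,769.24.
The quoted forward undervalues NZD, so borrow NZD, convert to PLN at spot, deposit the PLN at 6.94%, and buy NZD forward at 2.2537 to cover the loan.
The gap between the two covered legs is PLN 23,675.

PLN 23,675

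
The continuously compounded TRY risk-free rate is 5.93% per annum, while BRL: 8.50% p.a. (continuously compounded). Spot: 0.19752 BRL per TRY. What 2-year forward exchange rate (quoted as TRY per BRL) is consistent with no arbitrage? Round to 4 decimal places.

T = 2 years.
Growth of 1 BRL over T: e^(0.0850×2) = 1.1853049.
Growth of 1 TRY over T: e^(0.0593×2) = 1.1259195.
Forward (BRL per TRY) = 0.19752 × 1.1853049 / 1.1259195 = 0.2079380.
Invert for TRY per BRL: 1 / 0.2079380 = 4.8091.

4.8091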